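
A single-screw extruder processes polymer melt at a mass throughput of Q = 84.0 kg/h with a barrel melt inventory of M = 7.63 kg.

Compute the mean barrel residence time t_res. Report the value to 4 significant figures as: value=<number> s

value=327.0 s

Convert throughput: Q = 84.0 kg/h = 84.0/3600 = 0.0233333 kg/s
Mean residence time: t_res = M/Q_s = 7.63 kg / 0.0233333 kg/s = 327 s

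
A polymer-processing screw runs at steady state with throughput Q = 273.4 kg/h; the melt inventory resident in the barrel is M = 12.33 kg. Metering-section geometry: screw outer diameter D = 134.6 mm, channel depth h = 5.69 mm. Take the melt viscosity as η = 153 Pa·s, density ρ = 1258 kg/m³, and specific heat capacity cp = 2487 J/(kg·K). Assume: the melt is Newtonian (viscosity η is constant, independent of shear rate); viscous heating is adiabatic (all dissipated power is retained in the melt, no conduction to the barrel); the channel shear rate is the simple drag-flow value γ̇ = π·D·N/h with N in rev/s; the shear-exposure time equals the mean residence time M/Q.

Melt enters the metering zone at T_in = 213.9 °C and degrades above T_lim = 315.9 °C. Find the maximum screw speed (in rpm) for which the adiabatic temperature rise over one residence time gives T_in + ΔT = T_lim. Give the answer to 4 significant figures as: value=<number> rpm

value=91.51 rpm

Throughput in SI: Q_s = 273.4 kg/h ÷ 3600 s/h = 0.0759444 kg/s
t_res = M / Q_s = 12.33 / 0.0759444 = 162.356 s
D = 134.6 mm = 0.1346 m;  h = 5.69 mm = 0.00569 m
ΔT_a = T_lim − T_in = 315.9 °C − 213.9 °C = 102 K
γ̇_max² = ΔT_a·ρ·cp / (η·t_res) = [102 × 1258 × 2487] / [153 × 162.356] = 12846.9 s⁻²
γ̇_max = sqrt(12846.9) = 113.344 s⁻¹
Solve γ̇ = πDN/h for N: N_max = γ̇_max·h/(π·D) = 113.344 × 0.00569 / (π × 0.1346) = 1.52516 rev/s = 91.5098 rpm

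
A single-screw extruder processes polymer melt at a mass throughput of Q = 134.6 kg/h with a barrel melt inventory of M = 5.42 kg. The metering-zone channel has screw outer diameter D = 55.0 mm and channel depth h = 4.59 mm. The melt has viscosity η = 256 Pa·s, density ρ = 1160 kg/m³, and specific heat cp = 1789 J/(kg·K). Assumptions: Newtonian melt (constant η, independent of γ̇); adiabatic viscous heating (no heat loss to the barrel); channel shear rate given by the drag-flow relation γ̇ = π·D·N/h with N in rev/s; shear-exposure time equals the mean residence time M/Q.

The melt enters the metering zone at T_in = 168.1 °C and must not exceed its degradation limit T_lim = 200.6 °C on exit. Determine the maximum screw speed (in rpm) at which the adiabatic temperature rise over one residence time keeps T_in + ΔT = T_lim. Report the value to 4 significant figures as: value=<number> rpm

value=67.95 rpm

Throughput in SI: Q_s = 134.6 kg/h ÷ 3600 s/h = 0.0373889 kg/s
t_res = M / Q_s = 5.42 / 0.0373889 = 144.963 s
Geometry in SI: D = 55.0 mm → 0.055 m, h = 4.59 mm → 0.00459 m
ΔT_a = T_lim − T_in = 200.6 °C − 168.1 °C = 32.5 K
Invert ΔT = ηγ̇²t_res/(ρcp) for γ̇: γ̇_max² = ΔT_a ρ cp / (η t_res) = 32.5·1160·1789 / (256·144.963) = 1817.42 s⁻²
γ̇_max = sqrt(1817.42) = 42.6312 s⁻¹
N_max = γ̇_max h / (πD) = 42.6312·0.00459/(π·0.055) = 1.13247 rev/s → ×60 = 67.9483 rpm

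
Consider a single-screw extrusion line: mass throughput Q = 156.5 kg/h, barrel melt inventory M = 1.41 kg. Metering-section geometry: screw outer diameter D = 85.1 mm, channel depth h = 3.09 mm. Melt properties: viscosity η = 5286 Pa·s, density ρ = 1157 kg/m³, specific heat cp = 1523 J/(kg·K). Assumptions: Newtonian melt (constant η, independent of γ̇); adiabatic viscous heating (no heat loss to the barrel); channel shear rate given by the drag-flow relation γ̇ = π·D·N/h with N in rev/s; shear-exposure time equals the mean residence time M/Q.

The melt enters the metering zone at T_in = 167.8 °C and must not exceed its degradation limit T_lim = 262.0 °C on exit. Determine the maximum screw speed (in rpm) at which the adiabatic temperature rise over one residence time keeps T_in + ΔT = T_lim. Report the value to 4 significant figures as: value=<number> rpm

Q_s = Q / 3600 = 156.5 / 3600 = 0.0434722 kg/s
t_res = M / Q_s = 1.41 ÷ 0.0434722 = 32.4345 s
Geometry in SI: D = 85.1 mm → 0.0851 m, h = 3.09 mm → 0.00309 m
Allowable rise: ΔT_a = T_lim − T_in = 262.0 − 167.8 = 94.2 K
γ̇_max² = ΔT_a·ρ·cp/(η·t_res) = 94.2·1157·1523/(5286·32.4345) = 968.166 s⁻²
γ̇_max = √968.166 = 31.1154 s⁻¹
N_max = γ̇_max h / (πD) = 31.1154·0.00309/(π·0.0851) = 0.359628 rev/s → ×60 = 21.5777 rpm

value=21.58 rpm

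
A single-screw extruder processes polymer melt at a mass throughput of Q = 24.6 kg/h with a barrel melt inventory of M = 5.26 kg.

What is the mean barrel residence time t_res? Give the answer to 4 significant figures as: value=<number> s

Convert throughput: Q = 24.6 kg/h = 24.6/3600 = 0.00683333 kg/s
t_res = M / Q_s = 5.26 / 0.00683333 = 769.756 s

value=769.8 s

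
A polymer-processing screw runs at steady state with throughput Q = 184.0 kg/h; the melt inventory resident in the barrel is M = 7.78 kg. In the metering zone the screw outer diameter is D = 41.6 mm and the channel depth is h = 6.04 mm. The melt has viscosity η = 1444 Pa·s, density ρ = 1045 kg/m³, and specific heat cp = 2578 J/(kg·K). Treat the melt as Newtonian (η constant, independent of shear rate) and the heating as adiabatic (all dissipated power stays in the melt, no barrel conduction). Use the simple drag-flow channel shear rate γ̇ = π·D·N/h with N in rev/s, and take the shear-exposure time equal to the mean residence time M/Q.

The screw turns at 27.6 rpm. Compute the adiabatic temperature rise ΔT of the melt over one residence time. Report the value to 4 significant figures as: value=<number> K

value=8.083 K

Convert throughput: Q = 184.0 kg/h = 184.0/3600 = 0.0511111 kg/s
Mean residence time: t_res = M/Q_s = 7.78 kg / 0.0511111 kg/s = 152.217 s
Convert to SI: D = 0.0416 m, h = 0.00604 m, N = 27.6/60 = 0.46 rev/s
γ̇ = π D N / h = (π)(0.0416)(0.46) / 0.00604 = 9.95323 s⁻¹
ΔT = η·γ̇²·t_res / (ρ·cp) = 1444 · (9.95323)² · 152.217 / (1045 · 2578) = 8.08277 K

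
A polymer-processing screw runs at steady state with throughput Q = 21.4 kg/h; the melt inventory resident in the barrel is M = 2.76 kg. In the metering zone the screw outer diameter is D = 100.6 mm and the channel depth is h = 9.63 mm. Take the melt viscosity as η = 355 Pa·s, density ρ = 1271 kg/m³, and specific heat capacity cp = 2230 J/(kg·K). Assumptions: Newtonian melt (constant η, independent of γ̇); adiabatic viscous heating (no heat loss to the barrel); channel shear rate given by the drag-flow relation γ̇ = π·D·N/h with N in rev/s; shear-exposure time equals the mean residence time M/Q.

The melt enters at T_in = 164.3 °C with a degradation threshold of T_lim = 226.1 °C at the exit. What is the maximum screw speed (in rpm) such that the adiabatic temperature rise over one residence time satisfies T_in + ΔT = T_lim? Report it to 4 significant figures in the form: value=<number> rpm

Convert throughput: Q = 21.4 kg/h = 21.4/3600 = 0.00594444 kg/s
t_res = M / Q_s = 2.76 / 0.00594444 = 464.299 s
Convert to metres: D = 0.1006 m, h = 0.00963 m
ΔT_a = T_lim − T_in = 226.1 − 164.3 = 61.8 K
γ̇_max² = ΔT_a·ρ·cp/(η·t_res) = 61.8·1271·2230/(355·464.299) = 1062.71 s⁻²
γ̇_max = √1062.71 = 32.5992 s⁻¹
N_max = γ̇_max·h / (π·D) = 32.5992 · 0.00963 / (π · 0.1006) = 0.99331 rev/s = 59.5986 rpm

value=59.60 rpm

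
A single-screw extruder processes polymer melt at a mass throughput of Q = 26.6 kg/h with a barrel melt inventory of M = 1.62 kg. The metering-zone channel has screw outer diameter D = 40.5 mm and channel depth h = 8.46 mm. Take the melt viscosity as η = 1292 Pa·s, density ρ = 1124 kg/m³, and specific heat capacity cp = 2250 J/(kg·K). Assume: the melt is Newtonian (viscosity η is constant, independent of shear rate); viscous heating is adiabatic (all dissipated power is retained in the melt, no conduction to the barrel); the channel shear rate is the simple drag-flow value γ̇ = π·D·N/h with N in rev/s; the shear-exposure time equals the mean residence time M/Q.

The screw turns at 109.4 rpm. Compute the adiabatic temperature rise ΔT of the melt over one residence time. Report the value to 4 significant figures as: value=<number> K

value=84.23 K

Throughput in SI: Q_s = 26.6 kg/h ÷ 3600 s/h = 0.00738889 kg/s
t_res = M / Q_s = 1.62 / 0.00738889 = 219.248 s
Geometry in metres: D = 40.5 mm → 0.0405 m, h = 8.46 mm → 0.00846 m; screw speed N = 109.4 rpm = 1.82333 rev/s
γ̇ = π D N / h = (π)(0.0405)(1.82333) / 0.00846 = 27.4221 s⁻¹
Adiabatic rise: ΔT = η γ̇² t_res / (ρ cp) = 1292·(27.4221)²·219.248 / (1124·2250) = 84.2269 K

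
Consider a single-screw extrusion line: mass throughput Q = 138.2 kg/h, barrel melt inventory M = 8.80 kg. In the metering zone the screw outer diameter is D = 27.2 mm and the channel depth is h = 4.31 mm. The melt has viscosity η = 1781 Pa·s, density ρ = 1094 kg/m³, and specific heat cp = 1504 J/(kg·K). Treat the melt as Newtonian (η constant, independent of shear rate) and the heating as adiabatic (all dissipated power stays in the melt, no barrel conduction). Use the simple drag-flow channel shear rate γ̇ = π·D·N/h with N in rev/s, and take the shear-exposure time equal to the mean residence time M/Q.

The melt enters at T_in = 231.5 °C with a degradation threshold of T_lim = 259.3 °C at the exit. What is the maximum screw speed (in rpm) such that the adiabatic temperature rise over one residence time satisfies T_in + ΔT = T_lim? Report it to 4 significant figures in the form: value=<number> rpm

value=32.03 rpm

Q_s = Q / 3600 = 138.2 / 3600 = 0.0383889 kg/s
Mean residence time: t_res = M/Q_s = 8.80 kg / 0.0383889 kg/s = 229.233 s
Geometry in SI: D = 27.2 mm → 0.0272 m, h = 4.31 mm → 0.00431 m
ΔT_a = T_lim − T_in = 259.3 °C − 231.5 °C = 27.8 K
Invert ΔT = ηγ̇²t_res/(ρcp) for γ̇: γ̇_max² = ΔT_a ρ cp / (η t_res) = 27.8·1094·1504 / (1781·229.233) = 112.039 s⁻²
γ̇_max = √112.039 = 10.5848 s⁻¹
N_max = γ̇_max·h / (π·D) = 10.5848 · 0.00431 / (π · 0.0272) = 0.533879 rev/s = 32.0327 rpm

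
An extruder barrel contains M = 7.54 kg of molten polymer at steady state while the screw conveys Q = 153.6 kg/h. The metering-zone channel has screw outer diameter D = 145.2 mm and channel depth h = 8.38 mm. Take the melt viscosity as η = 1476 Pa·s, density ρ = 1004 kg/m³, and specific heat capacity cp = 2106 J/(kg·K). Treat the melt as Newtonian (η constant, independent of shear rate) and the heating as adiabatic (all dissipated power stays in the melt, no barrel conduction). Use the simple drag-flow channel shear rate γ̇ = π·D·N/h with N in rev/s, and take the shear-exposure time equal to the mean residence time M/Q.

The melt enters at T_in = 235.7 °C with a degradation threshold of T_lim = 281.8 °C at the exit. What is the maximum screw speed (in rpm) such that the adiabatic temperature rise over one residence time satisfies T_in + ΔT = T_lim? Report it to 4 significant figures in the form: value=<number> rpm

Q_s = Q / 3600 = 153.6 / 3600 = 0.0426667 kg/s
t_res = M / Q_s = 7.54 / 0.0426667 = 176.719 s
Geometry in SI: D = 145.2 mm → 0.1452 m, h = 8.38 mm → 0.00838 m
ΔT_a = T_lim − T_in = 281.8 − 235.7 = 46.1 K
γ̇_max² = ΔT_a·ρ·cp/(η·t_res) = 46.1·1004·2106/(1476·176.719) = 373.701 s⁻²
γ̇_max = sqrt(373.701) = 19.3313 s⁻¹
N_max = γ̇_max·h / (π·D) = 19.3313 · 0.00838 / (π · 0.1452) = 0.355132 rev/s = 21.3079 rpm

value=21.31 rpm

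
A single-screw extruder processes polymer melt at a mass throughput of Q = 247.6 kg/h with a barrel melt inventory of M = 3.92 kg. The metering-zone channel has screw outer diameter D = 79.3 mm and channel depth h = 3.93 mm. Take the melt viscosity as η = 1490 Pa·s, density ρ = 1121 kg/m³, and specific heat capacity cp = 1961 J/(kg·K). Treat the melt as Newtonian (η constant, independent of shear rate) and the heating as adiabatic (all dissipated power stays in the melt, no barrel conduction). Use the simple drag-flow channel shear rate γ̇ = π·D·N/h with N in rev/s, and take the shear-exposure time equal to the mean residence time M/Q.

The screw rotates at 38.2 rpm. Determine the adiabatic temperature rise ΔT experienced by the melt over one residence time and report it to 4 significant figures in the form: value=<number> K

Q_s = Q / 3600 = 247.6 / 3600 = 0.0687778 kg/s
t_res = M / Q_s = 3.92 / 0.0687778 = 56.9952 s
Geometry in metres: D = 79.3 mm → 0.0793 m, h = 3.93 mm → 0.00393 m; screw speed N = 38.2 rpm = 0.636667 rev/s
γ̇ = π·D·N / h = π · 0.0793 · 0.636667 / 0.00393 = 40.3592 s⁻¹
Adiabatic rise: ΔT = η γ̇² t_res / (ρ cp) = 1490·(40.3592)²·56.9952 / (1121·1961) = 62.9254 K

value=62.93 K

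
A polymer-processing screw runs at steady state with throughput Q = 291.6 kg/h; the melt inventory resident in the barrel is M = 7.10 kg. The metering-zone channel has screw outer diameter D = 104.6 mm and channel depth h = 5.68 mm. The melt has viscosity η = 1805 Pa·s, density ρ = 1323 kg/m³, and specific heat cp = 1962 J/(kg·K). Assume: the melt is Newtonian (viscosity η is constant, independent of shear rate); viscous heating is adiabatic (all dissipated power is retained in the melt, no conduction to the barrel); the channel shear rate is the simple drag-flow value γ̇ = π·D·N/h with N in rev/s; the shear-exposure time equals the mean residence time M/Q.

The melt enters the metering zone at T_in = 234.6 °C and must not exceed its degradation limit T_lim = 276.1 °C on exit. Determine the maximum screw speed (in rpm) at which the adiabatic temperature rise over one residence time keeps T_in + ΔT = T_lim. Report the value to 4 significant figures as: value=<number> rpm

value=27.06 rpm

Q_s = Q / 3600 = 291.6 / 3600 = 0.081 kg/s
Mean residence time: t_res = M/Q_s = 7.10 kg / 0.081 kg/s = 87.6543 s
D = 104.6 mm = 0.1046 m;  h = 5.68 mm = 0.00568 m
Allowable rise: ΔT_a = T_lim − T_in = 276.1 − 234.6 = 41.5 K
γ̇_max² = ΔT_a·ρ·cp/(η·t_res) = 41.5·1323·1962/(1805·87.6543) = 680.858 s⁻²
Take the square root: γ̇_max = √(680.858) = 26.0933 s⁻¹
Solve γ̇ = πDN/h for N: N_max = γ̇_max·h/(π·D) = 26.0933 × 0.00568 / (π × 0.1046) = 0.451019 rev/s = 27.0611 rpm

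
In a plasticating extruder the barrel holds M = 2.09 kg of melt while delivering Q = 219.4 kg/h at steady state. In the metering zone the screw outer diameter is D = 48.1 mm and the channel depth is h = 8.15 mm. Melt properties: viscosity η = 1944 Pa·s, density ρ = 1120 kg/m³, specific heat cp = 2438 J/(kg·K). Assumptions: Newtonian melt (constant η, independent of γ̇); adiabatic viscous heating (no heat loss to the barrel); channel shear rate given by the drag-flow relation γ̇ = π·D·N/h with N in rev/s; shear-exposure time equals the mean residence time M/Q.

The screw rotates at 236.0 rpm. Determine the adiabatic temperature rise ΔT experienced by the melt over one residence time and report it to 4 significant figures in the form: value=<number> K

value=129.9 K

Q_s = Q / 3600 = 219.4 / 3600 = 0.0609444 kg/s
Mean residence time: t_res = M/Q_s = 2.09 kg / 0.0609444 kg/s = 34.2935 s
D = 48.1 mm = 0.0481 m;  h = 8.15 mm = 0.00815 m;  N = 236.0 rpm / 60 = 3.93333 rev/s
Shear rate: γ̇ = πDN/h = π·0.0481·3.93333/0.00815 = 72.9286 s⁻¹
ΔT = η·γ̇²·t_res/(ρ·cp) = [1944 × 72.9286² × 34.2935] / [1120 × 2438] = 129.853 K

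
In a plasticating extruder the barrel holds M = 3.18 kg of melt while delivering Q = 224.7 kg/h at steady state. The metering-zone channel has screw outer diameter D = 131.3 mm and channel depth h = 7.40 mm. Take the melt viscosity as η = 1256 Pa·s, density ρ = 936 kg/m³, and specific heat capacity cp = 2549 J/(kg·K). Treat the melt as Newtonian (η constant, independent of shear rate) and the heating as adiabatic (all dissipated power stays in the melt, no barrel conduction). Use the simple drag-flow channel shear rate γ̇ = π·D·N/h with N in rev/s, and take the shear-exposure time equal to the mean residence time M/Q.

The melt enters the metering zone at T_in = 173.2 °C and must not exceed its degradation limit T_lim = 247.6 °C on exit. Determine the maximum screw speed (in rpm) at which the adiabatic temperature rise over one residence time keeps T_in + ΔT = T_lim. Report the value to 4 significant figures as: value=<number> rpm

Q_s = Q / 3600 = 224.7 / 3600 = 0.0624167 kg/s
Mean residence time: t_res = M/Q_s = 3.18 kg / 0.0624167 kg/s = 50.9479 s
D = 131.3 mm = 0.1313 m;  h = 7.40 mm = 0.0074 m
ΔT_a = T_lim − T_in = 247.6 − 173.2 = 74.4 K
Invert ΔT = ηγ̇²t_res/(ρcp) for γ̇: γ̇_max² = ΔT_a ρ cp / (η t_res) = 74.4·936·2549 / (1256·50.9479) = 2773.97 s⁻²
γ̇_max = sqrt(2773.97) = 52.6685 s⁻¹
N_max = γ̇_max h / (πD) = 52.6685·0.0074/(π·0.1313) = 0.944862 rev/s → ×60 = 56.6917 rpm

value=56.69 rpm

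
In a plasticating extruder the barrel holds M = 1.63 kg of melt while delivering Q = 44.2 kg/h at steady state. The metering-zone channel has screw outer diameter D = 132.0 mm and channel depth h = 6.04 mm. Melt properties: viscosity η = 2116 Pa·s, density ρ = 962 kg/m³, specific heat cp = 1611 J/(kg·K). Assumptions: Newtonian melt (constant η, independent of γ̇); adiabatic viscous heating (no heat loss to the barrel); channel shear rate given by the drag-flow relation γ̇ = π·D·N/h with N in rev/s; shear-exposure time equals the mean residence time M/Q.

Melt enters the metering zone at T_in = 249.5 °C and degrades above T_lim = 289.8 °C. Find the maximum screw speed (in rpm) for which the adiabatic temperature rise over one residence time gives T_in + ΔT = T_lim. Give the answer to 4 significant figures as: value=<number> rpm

Q_s = Q / 3600 = 44.2 / 3600 = 0.0122778 kg/s
Mean residence time: t_res = M/Q_s = 1.63 kg / 0.0122778 kg/s = 132.76 s
D = 132.0 mm = 0.132 m;  h = 6.04 mm = 0.00604 m
ΔT_a = T_lim − T_in = 289.8 − 249.5 = 40.3 K
γ̇_max² = ΔT_a·ρ·cp / (η·t_res) = [40.3 × 962 × 1611] / [2116 × 132.76] = 222.327 s⁻²
γ̇_max = sqrt(222.327) = 14.9106 s⁻¹
N_max = γ̇_max·h / (π·D) = 14.9106 · 0.00604 / (π · 0.132) = 0.217175 rev/s = 13.0305 rpm

value=13.03 rpm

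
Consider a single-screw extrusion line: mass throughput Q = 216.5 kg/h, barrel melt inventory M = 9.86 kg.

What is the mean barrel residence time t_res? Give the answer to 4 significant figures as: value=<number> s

value=164.0 s

Throughput in SI: Q_s = 216.5 kg/h ÷ 3600 s/h = 0.0601389 kg/s
t_res = M / Q_s = 9.86 / 0.0601389 = 163.954 s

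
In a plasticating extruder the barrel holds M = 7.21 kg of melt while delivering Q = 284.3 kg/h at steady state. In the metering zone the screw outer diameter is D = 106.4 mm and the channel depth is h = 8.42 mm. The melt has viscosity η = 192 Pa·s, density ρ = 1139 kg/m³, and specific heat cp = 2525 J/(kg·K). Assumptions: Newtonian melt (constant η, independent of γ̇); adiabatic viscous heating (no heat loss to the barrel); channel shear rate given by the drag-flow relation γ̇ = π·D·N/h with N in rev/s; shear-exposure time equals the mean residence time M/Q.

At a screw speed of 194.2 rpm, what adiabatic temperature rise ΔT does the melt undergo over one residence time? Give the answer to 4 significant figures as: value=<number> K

Q_s = Q / 3600 = 284.3 / 3600 = 0.0789722 kg/s
Mean residence time: t_res = M/Q_s = 7.21 kg / 0.0789722 kg/s = 91.2979 s
Geometry in metres: D = 106.4 mm → 0.1064 m, h = 8.42 mm → 0.00842 m; screw speed N = 194.2 rpm = 3.23667 rev/s
γ̇ = π·D·N / h = π · 0.1064 · 3.23667 / 0.00842 = 128.492 s⁻¹
ΔT = η·γ̇²·t_res/(ρ·cp) = [192 × 128.492² × 91.2979] / [1139 × 2525] = 100.631 K

value=100.6 K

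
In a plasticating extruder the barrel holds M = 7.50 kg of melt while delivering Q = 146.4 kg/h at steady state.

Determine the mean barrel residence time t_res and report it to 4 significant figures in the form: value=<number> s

Q_s = Q / 3600 = 146.4 / 3600 = 0.0406667 kg/s
Mean residence time: t_res = M/Q_s = 7.50 kg / 0.0406667 kg/s = 184.426 s

value=184.4 s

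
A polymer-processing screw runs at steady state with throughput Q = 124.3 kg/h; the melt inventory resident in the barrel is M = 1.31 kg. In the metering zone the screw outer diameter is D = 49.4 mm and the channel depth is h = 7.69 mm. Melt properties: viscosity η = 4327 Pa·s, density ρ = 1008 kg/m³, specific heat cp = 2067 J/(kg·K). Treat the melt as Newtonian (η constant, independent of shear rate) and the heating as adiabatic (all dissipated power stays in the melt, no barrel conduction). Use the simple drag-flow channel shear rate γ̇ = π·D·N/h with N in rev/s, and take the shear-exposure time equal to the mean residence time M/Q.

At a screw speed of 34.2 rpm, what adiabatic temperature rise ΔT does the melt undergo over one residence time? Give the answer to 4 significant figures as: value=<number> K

value=10.43 K

Convert throughput: Q = 124.3 kg/h = 124.3/3600 = 0.0345278 kg/s
Mean residence time: t_res = M/Q_s = 1.31 kg / 0.0345278 kg/s = 37.9405 s
Convert to SI: D = 0.0494 m, h = 0.00769 m, N = 34.2/60 = 0.57 rev/s
γ̇ = π D N / h = (π)(0.0494)(0.57) / 0.00769 = 11.5034 s⁻¹
ΔT = η·γ̇²·t_res / (ρ·cp) = 4327 · (11.5034)² · 37.9405 / (1008 · 2067) = 10.4265 K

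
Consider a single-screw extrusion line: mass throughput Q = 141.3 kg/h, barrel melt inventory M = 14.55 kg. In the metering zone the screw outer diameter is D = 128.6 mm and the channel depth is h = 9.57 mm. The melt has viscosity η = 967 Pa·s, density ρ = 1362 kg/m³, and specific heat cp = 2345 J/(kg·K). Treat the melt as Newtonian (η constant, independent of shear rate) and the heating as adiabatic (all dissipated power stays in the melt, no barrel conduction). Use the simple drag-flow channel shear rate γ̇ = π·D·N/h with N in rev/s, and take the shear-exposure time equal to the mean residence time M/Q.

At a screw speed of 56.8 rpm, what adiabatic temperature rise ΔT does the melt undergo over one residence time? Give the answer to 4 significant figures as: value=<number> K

value=179.3 K

Throughput in SI: Q_s = 141.3 kg/h ÷ 3600 s/h = 0.03925 kg/s
Mean residence time: t_res = M/Q_s = 14.55 kg / 0.03925 kg/s = 370.701 s
D = 128.6 mm = 0.1286 m;  h = 9.57 mm = 0.00957 m;  N = 56.8 rpm / 60 = 0.946667 rev/s
γ̇ = π·D·N / h = π · 0.1286 · 0.946667 / 0.00957 = 39.9646 s⁻¹
ΔT = η·γ̇²·t_res/(ρ·cp) = [967 × 39.9646² × 370.701] / [1362 × 2345] = 179.259 K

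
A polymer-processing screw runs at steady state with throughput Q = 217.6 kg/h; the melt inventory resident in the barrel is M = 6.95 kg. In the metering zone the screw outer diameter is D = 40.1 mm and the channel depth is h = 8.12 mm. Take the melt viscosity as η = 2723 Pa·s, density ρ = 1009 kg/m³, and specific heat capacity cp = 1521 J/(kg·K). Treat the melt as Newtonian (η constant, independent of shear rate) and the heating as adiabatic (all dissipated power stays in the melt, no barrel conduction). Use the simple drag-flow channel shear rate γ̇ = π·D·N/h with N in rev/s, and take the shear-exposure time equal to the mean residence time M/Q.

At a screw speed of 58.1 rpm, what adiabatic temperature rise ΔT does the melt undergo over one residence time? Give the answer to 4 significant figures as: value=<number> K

Convert throughput: Q = 217.6 kg/h = 217.6/3600 = 0.0604444 kg/s
Mean residence time: t_res = M/Q_s = 6.95 kg / 0.0604444 kg/s = 114.982 s
Convert to SI: D = 0.0401 m, h = 0.00812 m, N = 58.1/60 = 0.968333 rev/s
γ̇ = π D N / h = (π)(0.0401)(0.968333) / 0.00812 = 15.0232 s⁻¹
ΔT = η·γ̇²·t_res/(ρ·cp) = [2723 × 15.0232² × 114.982] / [1009 × 1521] = 46.0449 K

value=46.04 K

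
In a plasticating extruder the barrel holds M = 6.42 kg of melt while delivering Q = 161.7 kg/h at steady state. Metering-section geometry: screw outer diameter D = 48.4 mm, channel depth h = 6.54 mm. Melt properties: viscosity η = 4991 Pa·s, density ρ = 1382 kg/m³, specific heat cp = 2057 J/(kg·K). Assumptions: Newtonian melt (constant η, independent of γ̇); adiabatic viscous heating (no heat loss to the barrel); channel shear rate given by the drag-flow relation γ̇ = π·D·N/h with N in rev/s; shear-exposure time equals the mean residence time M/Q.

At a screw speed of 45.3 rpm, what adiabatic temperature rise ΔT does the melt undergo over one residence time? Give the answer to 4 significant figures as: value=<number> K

value=77.32 K

Convert throughput: Q = 161.7 kg/h = 161.7/3600 = 0.0449167 kg/s
t_res = M / Q_s = 6.42 / 0.0449167 = 142.931 s
Convert to SI: D = 0.0484 m, h = 0.00654 m, N = 45.3/60 = 0.755 rev/s
γ̇ = π D N / h = (π)(0.0484)(0.755) / 0.00654 = 17.5535 s⁻¹
ΔT = η·γ̇²·t_res/(ρ·cp) = [4991 × 17.5535² × 142.931] / [1382 × 2057] = 77.3217 K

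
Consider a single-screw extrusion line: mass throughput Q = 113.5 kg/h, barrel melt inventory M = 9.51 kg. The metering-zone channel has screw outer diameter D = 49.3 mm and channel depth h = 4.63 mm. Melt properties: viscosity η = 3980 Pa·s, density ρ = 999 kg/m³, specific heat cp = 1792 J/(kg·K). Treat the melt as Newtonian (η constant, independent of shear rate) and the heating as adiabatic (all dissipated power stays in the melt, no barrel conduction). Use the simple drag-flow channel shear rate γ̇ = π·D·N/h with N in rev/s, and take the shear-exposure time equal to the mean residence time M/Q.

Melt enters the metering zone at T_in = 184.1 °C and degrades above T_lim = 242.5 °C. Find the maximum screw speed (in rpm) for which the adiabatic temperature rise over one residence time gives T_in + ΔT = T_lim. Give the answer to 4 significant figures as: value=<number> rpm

value=16.74 rpm

Throughput in SI: Q_s = 113.5 kg/h ÷ 3600 s/h = 0.0315278 kg/s
t_res = M / Q_s = 9.51 ÷ 0.0315278 = 301.639 s
D = 49.3 mm = 0.0493 m;  h = 4.63 mm = 0.00463 m
ΔT_a = T_lim − T_in = 242.5 − 184.1 = 58.4 K
γ̇_max² = ΔT_a·ρ·cp/(η·t_res) = 58.4·999·1792/(3980·301.639) = 87.0856 s⁻²
Take the square root: γ̇_max = √(87.0856) = 9.33196 s⁻¹
N_max = γ̇_max·h / (π·D) = 9.33196 · 0.00463 / (π · 0.0493) = 0.27897 rev/s = 16.7382 rpm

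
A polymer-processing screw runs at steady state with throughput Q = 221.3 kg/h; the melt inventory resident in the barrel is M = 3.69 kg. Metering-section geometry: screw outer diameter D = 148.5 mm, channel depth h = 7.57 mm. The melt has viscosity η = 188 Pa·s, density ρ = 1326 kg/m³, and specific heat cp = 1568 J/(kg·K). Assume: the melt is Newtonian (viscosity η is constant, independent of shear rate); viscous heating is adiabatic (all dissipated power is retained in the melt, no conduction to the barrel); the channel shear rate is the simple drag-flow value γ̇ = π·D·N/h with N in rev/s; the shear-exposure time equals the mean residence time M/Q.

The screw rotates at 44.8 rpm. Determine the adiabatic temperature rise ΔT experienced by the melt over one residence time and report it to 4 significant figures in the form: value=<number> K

value=11.49 K

Throughput in SI: Q_s = 221.3 kg/h ÷ 3600 s/h = 0.0614722 kg/s
t_res = M / Q_s = 3.69 ÷ 0.0614722 = 60.0271 s
Geometry in metres: D = 148.5 mm → 0.1485 m, h = 7.57 mm → 0.00757 m; screw speed N = 44.8 rpm = 0.746667 rev/s
γ̇ = π·D·N / h = π · 0.1485 · 0.746667 / 0.00757 = 46.0158 s⁻¹
ΔT = η·γ̇²·t_res/(ρ·cp) = [188 × 46.0158² × 60.0271] / [1326 × 1568] = 11.4929 K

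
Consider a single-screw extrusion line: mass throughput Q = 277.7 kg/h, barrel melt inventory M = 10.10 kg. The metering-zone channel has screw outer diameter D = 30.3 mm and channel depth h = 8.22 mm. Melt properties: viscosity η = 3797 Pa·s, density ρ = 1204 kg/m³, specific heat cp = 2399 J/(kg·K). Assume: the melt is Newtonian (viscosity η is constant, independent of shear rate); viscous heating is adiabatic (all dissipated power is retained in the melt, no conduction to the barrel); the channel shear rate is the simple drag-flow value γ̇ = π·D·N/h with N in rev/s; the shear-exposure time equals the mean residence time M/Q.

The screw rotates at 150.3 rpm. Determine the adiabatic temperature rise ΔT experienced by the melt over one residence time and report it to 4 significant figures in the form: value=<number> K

value=144.8 K

Q_s = Q / 3600 = 277.7 / 3600 = 0.0771389 kg/s
t_res = M / Q_s = 10.10 ÷ 0.0771389 = 130.933 s
Convert to SI: D = 0.0303 m, h = 0.00822 m, N = 150.3/60 = 2.505 rev/s
γ̇ = π·D·N / h = π · 0.0303 · 2.505 / 0.00822 = 29.0087 s⁻¹
ΔT = η·γ̇²·t_res/(ρ·cp) = [3797 × 29.0087² × 130.933] / [1204 × 2399] = 144.84 K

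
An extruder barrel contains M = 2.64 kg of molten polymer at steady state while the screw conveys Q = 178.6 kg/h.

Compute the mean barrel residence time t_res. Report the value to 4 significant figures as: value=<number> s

Q_s = Q / 3600 = 178.6 / 3600 = 0.0496111 kg/s
t_res = M / Q_s = 2.64 / 0.0496111 = 53.2139 s

value=53.21 s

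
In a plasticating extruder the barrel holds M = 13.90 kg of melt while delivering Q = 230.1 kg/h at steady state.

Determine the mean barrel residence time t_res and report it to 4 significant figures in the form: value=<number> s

Convert throughput: Q = 230.1 kg/h = 230.1/3600 = 0.0639167 kg/s
Mean residence time: t_res = M/Q_s = 13.90 kg / 0.0639167 kg/s = 217.471 s

value=217.5 s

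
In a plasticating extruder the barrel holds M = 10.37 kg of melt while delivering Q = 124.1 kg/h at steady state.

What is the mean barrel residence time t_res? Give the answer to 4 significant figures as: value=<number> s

value=300.8 s

Throughput in SI: Q_s = 124.1 kg/h ÷ 3600 s/h = 0.0344722 kg/s
t_res = M / Q_s = 10.37 / 0.0344722 = 300.822 s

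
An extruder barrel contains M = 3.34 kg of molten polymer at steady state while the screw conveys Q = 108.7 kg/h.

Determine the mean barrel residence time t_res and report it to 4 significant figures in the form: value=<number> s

Throughput in SI: Q_s = 108.7 kg/h ÷ 3600 s/h = 0.0301944 kg/s
Mean residence time: t_res = M/Q_s = 3.34 kg / 0.0301944 kg/s = 110.616 s

value=110.6 s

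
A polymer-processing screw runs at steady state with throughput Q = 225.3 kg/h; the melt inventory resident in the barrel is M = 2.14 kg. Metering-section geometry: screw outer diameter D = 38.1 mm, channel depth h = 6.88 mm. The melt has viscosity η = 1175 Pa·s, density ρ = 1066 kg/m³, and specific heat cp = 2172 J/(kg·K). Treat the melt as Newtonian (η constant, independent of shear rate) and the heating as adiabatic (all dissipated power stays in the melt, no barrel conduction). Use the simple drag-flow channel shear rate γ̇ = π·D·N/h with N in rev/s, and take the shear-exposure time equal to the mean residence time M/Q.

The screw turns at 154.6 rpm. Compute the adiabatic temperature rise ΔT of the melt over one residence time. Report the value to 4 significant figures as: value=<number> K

value=34.87 K

Q_s = Q / 3600 = 225.3 / 3600 = 0.0625833 kg/s
t_res = M / Q_s = 2.14 / 0.0625833 = 34.1944 s
Geometry in metres: D = 38.1 mm → 0.0381 m, h = 6.88 mm → 0.00688 m; screw speed N = 154.6 rpm = 2.57667 rev/s
γ̇ = π·D·N / h = π · 0.0381 · 2.57667 / 0.00688 = 44.8275 s⁻¹
Adiabatic rise: ΔT = η γ̇² t_res / (ρ cp) = 1175·(44.8275)²·34.1944 / (1066·2172) = 34.8711 K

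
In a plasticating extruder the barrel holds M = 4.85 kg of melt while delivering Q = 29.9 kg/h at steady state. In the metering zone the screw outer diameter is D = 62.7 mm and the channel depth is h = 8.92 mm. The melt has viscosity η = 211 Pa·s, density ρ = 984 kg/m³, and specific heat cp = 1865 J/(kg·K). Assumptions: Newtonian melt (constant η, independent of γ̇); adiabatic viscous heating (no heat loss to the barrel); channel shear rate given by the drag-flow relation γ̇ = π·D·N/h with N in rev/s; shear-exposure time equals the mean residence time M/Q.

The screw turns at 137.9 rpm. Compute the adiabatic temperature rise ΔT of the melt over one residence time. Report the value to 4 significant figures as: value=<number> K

Throughput in SI: Q_s = 29.9 kg/h ÷ 3600 s/h = 0.00830556 kg/s
t_res = M / Q_s = 4.85 / 0.00830556 = 583.946 s
Geometry in metres: D = 62.7 mm → 0.0627 m, h = 8.92 mm → 0.00892 m; screw speed N = 137.9 rpm = 2.29833 rev/s
γ̇ = π·D·N / h = π · 0.0627 · 2.29833 / 0.00892 = 50.7535 s⁻¹
ΔT = η·γ̇²·t_res / (ρ·cp) = 211 · (50.7535)² · 583.946 / (984 · 1865) = 172.947 K

value=172.9 K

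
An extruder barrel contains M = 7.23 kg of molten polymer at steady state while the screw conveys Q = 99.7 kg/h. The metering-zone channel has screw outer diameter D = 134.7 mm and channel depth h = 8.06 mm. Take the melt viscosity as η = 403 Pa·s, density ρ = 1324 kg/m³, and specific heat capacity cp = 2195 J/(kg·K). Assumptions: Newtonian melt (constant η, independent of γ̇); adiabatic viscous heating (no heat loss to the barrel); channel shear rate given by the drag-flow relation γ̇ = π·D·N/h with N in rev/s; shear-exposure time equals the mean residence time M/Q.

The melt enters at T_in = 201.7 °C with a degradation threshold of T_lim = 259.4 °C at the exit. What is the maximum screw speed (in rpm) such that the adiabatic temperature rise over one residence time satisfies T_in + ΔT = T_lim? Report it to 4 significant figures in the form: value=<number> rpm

value=45.62 rpm

Throughput in SI: Q_s = 99.7 kg/h ÷ 3600 s/h = 0.0276944 kg/s
t_res = M / Q_s = 7.23 / 0.0276944 = 261.063 s
D = 134.7 mm = 0.1347 m;  h = 8.06 mm = 0.00806 m
ΔT_a = T_lim − T_in = 259.4 °C − 201.7 °C = 57.7 K
Invert ΔT = ηγ̇²t_res/(ρcp) for γ̇: γ̇_max² = ΔT_a ρ cp / (η t_res) = 57.7·1324·2195 / (403·261.063) = 1593.85 s⁻²
γ̇_max = √1593.85 = 39.9231 s⁻¹
Solve γ̇ = πDN/h for N: N_max = γ̇_max·h/(π·D) = 39.9231 × 0.00806 / (π × 0.1347) = 0.760399 rev/s = 45.6239 rpm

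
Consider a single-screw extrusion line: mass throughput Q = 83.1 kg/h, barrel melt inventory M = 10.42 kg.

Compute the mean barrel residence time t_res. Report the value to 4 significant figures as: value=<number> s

value=451.4 s

Convert throughput: Q = 83.1 kg/h = 83.1/3600 = 0.0230833 kg/s
t_res = M / Q_s = 10.42 / 0.0230833 = 451.408 s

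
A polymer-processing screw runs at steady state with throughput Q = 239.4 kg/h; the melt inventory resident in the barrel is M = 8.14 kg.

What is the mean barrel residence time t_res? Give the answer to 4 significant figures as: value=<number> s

value=122.4 s

Convert throughput: Q = 239.4 kg/h = 239.4/3600 = 0.0665 kg/s
t_res = M / Q_s = 8.14 ÷ 0.0665 = 122.406 s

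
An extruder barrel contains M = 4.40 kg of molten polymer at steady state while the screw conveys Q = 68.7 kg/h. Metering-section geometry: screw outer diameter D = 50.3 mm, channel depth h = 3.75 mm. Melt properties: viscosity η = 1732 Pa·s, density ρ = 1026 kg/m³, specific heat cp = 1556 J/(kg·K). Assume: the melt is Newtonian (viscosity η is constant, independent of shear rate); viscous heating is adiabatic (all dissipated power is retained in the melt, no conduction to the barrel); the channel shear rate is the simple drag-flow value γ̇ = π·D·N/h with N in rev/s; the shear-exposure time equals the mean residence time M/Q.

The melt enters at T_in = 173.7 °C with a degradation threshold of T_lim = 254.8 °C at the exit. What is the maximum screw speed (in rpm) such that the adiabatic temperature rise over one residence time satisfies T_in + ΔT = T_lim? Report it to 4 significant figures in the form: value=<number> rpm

value=25.64 rpm

Convert throughput: Q = 68.7 kg/h = 68.7/3600 = 0.0190833 kg/s
Mean residence time: t_res = M/Q_s = 4.40 kg / 0.0190833 kg/s = 230.568 s
Geometry in SI: D = 50.3 mm → 0.0503 m, h = 3.75 mm → 0.00375 m
ΔT_a = T_lim − T_in = 254.8 °C − 173.7 °C = 81.1 K
γ̇_max² = ΔT_a·ρ·cp / (η·t_res) = [81.1 × 1026 × 1556] / [1732 × 230.568] = 324.214 s⁻²
γ̇_max = sqrt(324.214) = 18.0059 s⁻¹
Solve γ̇ = πDN/h for N: N_max = γ̇_max·h/(π·D) = 18.0059 × 0.00375 / (π × 0.0503) = 0.427296 rev/s = 25.6378 rpm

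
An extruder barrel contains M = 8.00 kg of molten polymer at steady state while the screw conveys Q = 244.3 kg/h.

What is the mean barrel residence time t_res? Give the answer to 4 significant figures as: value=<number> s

Convert throughput: Q = 244.3 kg/h = 244.3/3600 = 0.0678611 kg/s
t_res = M / Q_s = 8.00 / 0.0678611 = 117.888 s

value=117.9 s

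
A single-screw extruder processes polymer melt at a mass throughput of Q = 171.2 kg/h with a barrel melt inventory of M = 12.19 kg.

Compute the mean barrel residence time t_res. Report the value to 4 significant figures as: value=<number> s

Convert throughput: Q = 171.2 kg/h = 171.2/3600 = 0.0475556 kg/s
Mean residence time: t_res = M/Q_s = 12.19 kg / 0.0475556 kg/s = 256.332 s

value=256.3 s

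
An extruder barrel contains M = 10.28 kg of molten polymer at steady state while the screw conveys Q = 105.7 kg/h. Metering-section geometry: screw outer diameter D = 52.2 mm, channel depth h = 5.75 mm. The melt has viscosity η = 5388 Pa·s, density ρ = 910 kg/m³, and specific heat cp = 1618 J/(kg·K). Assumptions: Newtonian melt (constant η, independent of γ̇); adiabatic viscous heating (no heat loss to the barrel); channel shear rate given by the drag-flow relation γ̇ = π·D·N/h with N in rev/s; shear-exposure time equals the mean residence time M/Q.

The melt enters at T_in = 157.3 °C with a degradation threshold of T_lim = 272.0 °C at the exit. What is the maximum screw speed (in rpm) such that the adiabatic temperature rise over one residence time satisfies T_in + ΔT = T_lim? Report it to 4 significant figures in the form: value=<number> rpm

value=19.91 rpm

Q_s = Q / 3600 = 105.7 / 3600 = 0.0293611 kg/s
Mean residence time: t_res = M/Q_s = 10.28 kg / 0.0293611 kg/s = 350.123 s
Convert to metres: D = 0.0522 m, h = 0.00575 m
ΔT_a = T_lim − T_in = 272.0 − 157.3 = 114.7 K
γ̇_max² = ΔT_a·ρ·cp / (η·t_res) = [114.7 × 910 × 1618] / [5388 × 350.123] = 89.5231 s⁻²
γ̇_max = √89.5231 = 9.46166 s⁻¹
Solve γ̇ = πDN/h for N: N_max = γ̇_max·h/(π·D) = 9.46166 × 0.00575 / (π × 0.0522) = 0.331753 rev/s = 19.9052 rpm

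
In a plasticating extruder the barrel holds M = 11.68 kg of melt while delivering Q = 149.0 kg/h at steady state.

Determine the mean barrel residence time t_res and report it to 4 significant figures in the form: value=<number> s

value=282.2 s

Convert throughput: Q = 149.0 kg/h = 149.0/3600 = 0.0413889 kg/s
t_res = M / Q_s = 11.68 / 0.0413889 = 282.201 s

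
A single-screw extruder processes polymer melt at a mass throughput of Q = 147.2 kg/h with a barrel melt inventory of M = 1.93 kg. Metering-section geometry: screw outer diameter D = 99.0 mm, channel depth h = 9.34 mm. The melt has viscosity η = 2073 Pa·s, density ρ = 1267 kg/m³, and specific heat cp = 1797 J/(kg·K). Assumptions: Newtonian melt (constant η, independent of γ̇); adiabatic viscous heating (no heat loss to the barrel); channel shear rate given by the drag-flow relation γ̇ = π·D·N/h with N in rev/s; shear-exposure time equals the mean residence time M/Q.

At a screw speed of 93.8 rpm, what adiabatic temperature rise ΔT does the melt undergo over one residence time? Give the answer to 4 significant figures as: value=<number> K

value=116.5 K

Q_s = Q / 3600 = 147.2 / 3600 = 0.0408889 kg/s
t_res = M / Q_s = 1.93 / 0.0408889 = 47.2011 s
Convert to SI: D = 0.099 m, h = 0.00934 m, N = 93.8/60 = 1.56333 rev/s
γ̇ = π·D·N / h = π · 0.099 · 1.56333 / 0.00934 = 52.0583 s⁻¹
ΔT = η·γ̇²·t_res/(ρ·cp) = [2073 × 52.0583² × 47.2011] / [1267 × 1797] = 116.468 K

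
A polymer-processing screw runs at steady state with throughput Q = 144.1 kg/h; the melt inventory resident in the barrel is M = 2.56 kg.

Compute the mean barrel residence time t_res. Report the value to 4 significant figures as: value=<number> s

Convert throughput: Q = 144.1 kg/h = 144.1/3600 = 0.0400278 kg/s
t_res = M / Q_s = 2.56 ÷ 0.0400278 = 63.9556 s

value=63.96 s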